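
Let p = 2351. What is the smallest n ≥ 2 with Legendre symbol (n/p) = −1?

(2/2351) = +1, so 2 is a residue.
(3/2351) = +1, so 3 is a residue.
(4/2351) = +1, so 4 is a residue.
(5/2351) = +1, so 5 is a residue.
(6/2351) = +1, so 6 is a residue.
(7/2351) = +1, so 7 is a residue.
(8/2351) = +1, so 8 is a residue.
(9/2351) = +1, so 9 is a residue.
(10/2351) = +1, so 10 is a residue.
(11/2351) = +1, so 11 is a residue.
(12/2351) = +1, so 12 is a residue.
(13/2351) = −1, so 13 is the smallest positive non-residue mod 2351.

13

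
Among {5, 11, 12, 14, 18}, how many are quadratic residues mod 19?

2

(5/19) = +1 → QR.
(11/19) = +1 → QR.
(12/19) = -1 → non-residue.
(14/19) = -1 → non-residue.
(18/19) = -1 → non-residue.
Total quadratic residues among the 5: 2.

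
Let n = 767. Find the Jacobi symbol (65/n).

Reciprocity: 65 ≡ 1 and 767 ≡ 3 (mod 4), so (65/767) = +(767/65).
Reduce top mod 65: now compute (52/65).
Pull out 2^2: since 65 ≡ 1 (mod 8), (2/65) = +1, so (2/65)^2 = +1.
Reciprocity: 13 ≡ 1 and 65 ≡ 1 (mod 4), so (13/65) = +(65/13).
Reduce top mod 13: now compute (0/13).
Top reduces to 0: gcd > 1, so the symbol is 0.

0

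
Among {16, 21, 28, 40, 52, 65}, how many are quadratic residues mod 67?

4

(16/67) = +1 → QR.
(21/67) = +1 → QR.
(28/67) = -1 → non-residue.
(40/67) = +1 → QR.
(52/67) = -1 → non-residue.
(65/67) = +1 → QR.
Total quadratic residues among the 6: 4.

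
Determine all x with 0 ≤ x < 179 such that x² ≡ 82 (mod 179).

Since 179 ≡ 3 (mod 4), a square root of 82 is 82^((179+1)/4) = 82^45 mod 179.
Repeated squaring: 82^2≡101, 82^4≡177, 82^8≡4, 82^16≡16, 82^32≡77 (mod 179).
82^45 = 82^(32+8+4+1) ≡ 145 (mod 179).
Check: 145² = 21025 ≡ 82 (mod 179). The two roots are 34 and 145.

34, 145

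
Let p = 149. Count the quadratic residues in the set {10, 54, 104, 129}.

(10/149) = -1 → non-residue.
(54/149) = +1 → QR.
(104/149) = +1 → QR.
(129/149) = +1 → QR.
Total quadratic residues among the 4: 3.

3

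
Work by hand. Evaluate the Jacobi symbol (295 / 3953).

Reciprocity: 295 ≡ 3 and 3953 ≡ 1 (mod 4), so (295/3953) = +(3953/295).
Reduce top mod 295: now compute (118/295).
Pull out 2: since 295 ≡ 7 (mod 8), (2/295) = +1.
Reciprocity: 59 ≡ 3 and 295 ≡ 3 (mod 4), so (59/295) = −(295/59).
Reduce top mod 59: now compute (0/59).
Top reduces to 0: gcd > 1, so the symbol is 0.

0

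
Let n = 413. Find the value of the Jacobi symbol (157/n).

1

Reciprocity: 157 ≡ 1 and 413 ≡ 1 (mod 4), so (157/413) = +(413/157).
Reduce top mod 157: now compute (99/157).
Reciprocity: 99 ≡ 3 and 157 ≡ 1 (mod 4), so (99/157) = +(157/99).
Reduce top mod 99: now compute (58/99).
Pull out 2: since 99 ≡ 3 (mod 8), (2/99) = -1.
Reciprocity: 29 ≡ 1 and 99 ≡ 3 (mod 4), so (29/99) = +(99/29).
Reduce top mod 29: now compute (12/29).
Pull out 2^2: since 29 ≡ 5 (mod 8), (2/29) = -1, so (2/29)^2 = +1.
Reciprocity: 3 ≡ 3 and 29 ≡ 1 (mod 4), so (3/29) = +(29/3).
Reduce top mod 3: now compute (2/3).
Pull out 2: since 3 ≡ 3 (mod 8), (2/3) = -1.
Reached (1/3) = 1. Collecting the sign flips along the way, the symbol is +1.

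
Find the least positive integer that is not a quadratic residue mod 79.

3

(2/79) = +1, so 2 is a residue.
(3/79) = −1, so 3 is the smallest positive non-residue mod 79.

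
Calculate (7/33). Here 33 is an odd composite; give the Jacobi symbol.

-1

Reciprocity: 7 ≡ 3 and 33 ≡ 1 (mod 4), so (7/33) = +(33/7).
Reduce top mod 7: now compute (5/7).
Reciprocity: 5 ≡ 1 and 7 ≡ 3 (mod 4), so (5/7) = +(7/5).
Reduce top mod 5: now compute (2/5).
Pull out 2: since 5 ≡ 5 (mod 8), (2/5) = -1.
Reached (1/5) = 1. Collecting the sign flips along the way, the symbol is -1.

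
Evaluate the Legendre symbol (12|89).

Euler's criterion: (12/89) ≡ 12^44 (mod 89).
12^2 ≡ 55 (mod 89)
12^4 ≡ 88 (mod 89)
12^8 ≡ 1 (mod 89)
12^16 ≡ 1 (mod 89)
12^32 ≡ 1 (mod 89)
12^44 = 12^(32+8+4) ≡ 88 (mod 89).
Result is 88 ≡ −1, so (12/89) = −1.

-1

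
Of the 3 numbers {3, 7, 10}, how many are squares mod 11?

1

(3/11) = +1 → QR.
(7/11) = -1 → non-residue.
(10/11) = -1 → non-residue.
Total quadratic residues among the 3: 1.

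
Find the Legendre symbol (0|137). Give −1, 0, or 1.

Top reduces to 0: gcd > 1, so the symbol is 0.

0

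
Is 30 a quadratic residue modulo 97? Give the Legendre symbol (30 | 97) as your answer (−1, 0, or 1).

-1

Euler's criterion: (30/97) ≡ 30^48 (mod 97).
30^2 ≡ 27 (mod 97)
30^4 ≡ 50 (mod 97)
30^8 ≡ 75 (mod 97)
30^16 ≡ 96 (mod 97)
30^32 ≡ 1 (mod 97)
30^48 = 30^(32+16) ≡ 96 (mod 97).
Result is 96 ≡ −1, so (30/97) = −1.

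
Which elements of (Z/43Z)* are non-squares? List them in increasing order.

2,3,5,7,8,12,18,19,20,22,26,27,28,29,30,32,33,34,37,39,42

Square k = 1,…,21 (k and 43−k give the same square):
1²=1, 2²=4, 3²=9, 4²=16, 5²=25, 6²=36, 7²≡6, 8²≡21, 9²≡38, 10²≡14, 11²≡35, 12²≡15, 13²≡40, 14²≡24, 15²≡10, 16²≡41, 17²≡31, 18²≡23, 19²≡17, 20²≡13, 21²≡11 (mod 43).
The residues are {1, 4, 6, 9, 10, 11, 13, 14, 15, 16, 17, 21, 23, 24, 25, 31, 35, 36, 38, 40, 41}; the non-residues are the remaining 21 nonzero classes.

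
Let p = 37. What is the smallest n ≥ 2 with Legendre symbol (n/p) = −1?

2

(2/37) = −1, so 2 is the smallest positive non-residue mod 37.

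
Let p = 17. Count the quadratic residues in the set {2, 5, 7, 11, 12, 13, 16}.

3

(2/17) = +1 → QR.
(5/17) = -1 → non-residue.
(7/17) = -1 → non-residue.
(11/17) = -1 → non-residue.
(12/17) = -1 → non-residue.
(13/17) = +1 → QR.
(16/17) = +1 → QR.
Total quadratic residues among the 7: 3.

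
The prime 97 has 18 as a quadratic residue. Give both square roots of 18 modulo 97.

42, 55

97 ≡ 1 (mod 4), so we find a root by search.
Trying successive values, 42² = 1764 ≡ 18 (mod 97). The other root is 97 − 42 = 55.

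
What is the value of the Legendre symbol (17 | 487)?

-1

Euler's criterion: (17/487) ≡ 17^243 (mod 487).
17^2 ≡ 289 (mod 487)
17^4 ≡ 244 (mod 487)
17^8 ≡ 122 (mod 487)
17^16 ≡ 274 (mod 487)
17^32 ≡ 78 (mod 487)
17^64 ≡ 240 (mod 487)
17^128 ≡ 134 (mod 487)
17^243 = 17^(128+64+32+16+2+1) ≡ 486 (mod 487).
Result is 486 ≡ −1, so (17/487) = −1.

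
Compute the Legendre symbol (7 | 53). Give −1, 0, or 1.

Reciprocity: 7 ≡ 3 and 53 ≡ 1 (mod 4), so (7/53) = +(53/7).
Reduce top mod 7: now compute (4/7).
Pull out 2^2: since 7 ≡ 7 (mod 8), (2/7) = +1, so (2/7)^2 = +1.
Reached (1/7) = 1. Collecting the sign flips along the way, the symbol is +1.

1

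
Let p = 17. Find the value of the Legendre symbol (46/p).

First reduce: 46 ≡ 12 (mod 17).
Pull out 2^2: since 17 ≡ 1 (mod 8), (2/17) = +1, so (2/17)^2 = +1.
Reciprocity: 3 ≡ 3 and 17 ≡ 1 (mod 4), so (3/17) = +(17/3).
Reduce top mod 3: now compute (2/3).
Pull out 2: since 3 ≡ 3 (mod 8), (2/3) = -1.
Reached (1/3) = 1. Collecting the sign flips along the way, the symbol is -1.

-1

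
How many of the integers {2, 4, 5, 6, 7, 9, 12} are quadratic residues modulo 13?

(2/13) = -1 → non-residue.
(4/13) = +1 → QR.
(5/13) = -1 → non-residue.
(6/13) = -1 → non-residue.
(7/13) = -1 → non-residue.
(9/13) = +1 → QR.
(12/13) = +1 → QR.
Total quadratic residues among the 7: 3.

3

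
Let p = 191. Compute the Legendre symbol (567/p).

-1

Euler's criterion: (567/191) ≡ 185^95 (mod 191).
185^2 ≡ 36 (mod 191)
185^4 ≡ 150 (mod 191)
185^8 ≡ 153 (mod 191)
185^16 ≡ 107 (mod 191)
185^32 ≡ 180 (mod 191)
185^64 ≡ 121 (mod 191)
185^95 = 185^(64+16+8+4+2+1) ≡ 190 (mod 191).
Result is 190 ≡ −1, so (567/191) = −1.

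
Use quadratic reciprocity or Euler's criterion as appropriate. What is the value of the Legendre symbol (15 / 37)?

Reciprocity: 15 ≡ 3 and 37 ≡ 1 (mod 4), so (15/37) = +(37/15).
Reduce top mod 15: now compute (7/15).
Reciprocity: 7 ≡ 3 and 15 ≡ 3 (mod 4), so (7/15) = −(15/7).
Reduce top mod 7: now compute (1/7).
Reached (1/7) = 1. Collecting the sign flips along the way, the symbol is -1.

-1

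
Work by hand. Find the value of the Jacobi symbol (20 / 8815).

Pull out 2^2: since 8815 ≡ 7 (mod 8), (2/8815) = +1, so (2/8815)^2 = +1.
Reciprocity: 5 ≡ 1 and 8815 ≡ 3 (mod 4), so (5/8815) = +(8815/5).
Reduce top mod 5: now compute (0/5).
Top reduces to 0: gcd > 1, so the symbol is 0.

0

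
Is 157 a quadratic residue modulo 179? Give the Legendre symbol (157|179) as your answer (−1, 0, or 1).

Reciprocity: 157 ≡ 1 and 179 ≡ 3 (mod 4), so (157/179) = +(179/157).
Reduce top mod 157: now compute (22/157).
Pull out 2: since 157 ≡ 5 (mod 8), (2/157) = -1.
Reciprocity: 11 ≡ 3 and 157 ≡ 1 (mod 4), so (11/157) = +(157/11).
Reduce top mod 11: now compute (3/11).
Reciprocity: 3 ≡ 3 and 11 ≡ 3 (mod 4), so (3/11) = −(11/3).
Reduce top mod 3: now compute (2/3).
Pull out 2: since 3 ≡ 3 (mod 8), (2/3) = -1.
Reached (1/3) = 1. Collecting the sign flips along the way, the symbol is -1.

-1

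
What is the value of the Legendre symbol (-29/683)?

Euler's criterion: (-29/683) ≡ 654^341 (mod 683).
654^2 ≡ 158 (mod 683)
654^4 ≡ 376 (mod 683)
654^8 ≡ 678 (mod 683)
654^16 ≡ 25 (mod 683)
654^32 ≡ 625 (mod 683)
654^64 ≡ 632 (mod 683)
654^128 ≡ 552 (mod 683)
654^256 ≡ 86 (mod 683)
654^341 = 654^(256+64+16+4+1) ≡ 682 (mod 683).
Result is 682 ≡ −1, so (-29/683) = −1.

-1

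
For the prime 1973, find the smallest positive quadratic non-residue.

2

(2/1973) = −1, so 2 is the smallest positive non-residue mod 1973.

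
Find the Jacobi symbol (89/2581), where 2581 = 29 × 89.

0

Reciprocity: 89 ≡ 1 and 2581 ≡ 1 (mod 4), so (89/2581) = +(2581/89).
Reduce top mod 89: now compute (0/89).
Top reduces to 0: gcd > 1, so the symbol is 0.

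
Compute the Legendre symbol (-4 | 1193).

1

Euler's criterion: (-4/1193) ≡ 1189^596 (mod 1193).
1189^2 ≡ 16 (mod 1193)
1189^4 ≡ 256 (mod 1193)
1189^8 ≡ 1114 (mod 1193)
1189^16 ≡ 276 (mod 1193)
1189^32 ≡ 1017 (mod 1193)
1189^64 ≡ 1151 (mod 1193)
1189^128 ≡ 571 (mod 1193)
1189^256 ≡ 352 (mod 1193)
1189^512 ≡ 1025 (mod 1193)
1189^596 = 1189^(512+64+16+4) ≡ 1 (mod 1193).
Result is 1, so (-4/1193) = 1.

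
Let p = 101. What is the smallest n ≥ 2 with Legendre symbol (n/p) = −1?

2

(2/101) = −1, so 2 is the smallest positive non-residue mod 101.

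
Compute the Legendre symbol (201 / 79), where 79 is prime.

-1

First reduce: 201 ≡ 43 (mod 79).
Reciprocity: 43 ≡ 3 and 79 ≡ 3 (mod 4), so (43/79) = −(79/43).
Reduce top mod 43: now compute (36/43).
Pull out 2^2: since 43 ≡ 3 (mod 8), (2/43) = -1, so (2/43)^2 = +1.
Reciprocity: 9 ≡ 1 and 43 ≡ 3 (mod 4), so (9/43) = +(43/9).
Reduce top mod 9: now compute (7/9).
Reciprocity: 7 ≡ 3 and 9 ≡ 1 (mod 4), so (7/9) = +(9/7).
Reduce top mod 7: now compute (2/7).
Pull out 2: since 7 ≡ 7 (mod 8), (2/7) = +1.
Reached (1/7) = 1. Collecting the sign flips along the way, the symbol is -1.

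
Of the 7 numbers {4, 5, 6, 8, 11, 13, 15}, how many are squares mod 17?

4

(4/17) = +1 → QR.
(5/17) = -1 → non-residue.
(6/17) = -1 → non-residue.
(8/17) = +1 → QR.
(11/17) = -1 → non-residue.
(13/17) = +1 → QR.
(15/17) = +1 → QR.
Total quadratic residues among the 7: 4.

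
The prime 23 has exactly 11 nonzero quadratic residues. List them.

Square k = 1,…,11 (k and 23−k give the same square):
1²=1, 2²=4, 3²=9, 4²=16, 5²≡2, 6²≡13, 7²≡3, 8²≡18, 9²≡12, 10²≡8, 11²≡6 (mod 23).
So the quadratic residues mod 23 are {1, 2, 3, 4, 6, 8, 9, 12, 13, 16, 18}.

1, 2, 3, 4, 6, 8, 9, 12, 13, 16, 18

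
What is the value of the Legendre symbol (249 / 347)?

1

Reciprocity: 249 ≡ 1 and 347 ≡ 3 (mod 4), so (249/347) = +(347/249).
Reduce top mod 249: now compute (98/249).
Pull out 2: since 249 ≡ 1 (mod 8), (2/249) = +1.
Reciprocity: 49 ≡ 1 and 249 ≡ 1 (mod 4), so (49/249) = +(249/49).
Reduce top mod 49: now compute (4/49).
Pull out 2^2: since 49 ≡ 1 (mod 8), (2/49) = +1, so (2/49)^2 = +1.
Reached (1/49) = 1. Collecting the sign flips along the way, the symbol is +1.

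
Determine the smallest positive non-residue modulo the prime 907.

(2/907) = −1, so 2 is the smallest positive non-residue mod 907.

2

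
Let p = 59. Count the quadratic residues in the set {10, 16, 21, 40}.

(10/59) = -1 → non-residue.
(16/59) = +1 → QR.
(21/59) = +1 → QR.
(40/59) = -1 → non-residue.
Total quadratic residues among the 4: 2.

2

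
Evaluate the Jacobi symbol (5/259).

Reciprocity: 5 ≡ 1 and 259 ≡ 3 (mod 4), so (5/259) = +(259/5).
Reduce top mod 5: now compute (4/5).
Pull out 2^2: since 5 ≡ 5 (mod 8), (2/5) = -1, so (2/5)^2 = +1.
Reached (1/5) = 1. Collecting the sign flips along the way, the symbol is +1.

1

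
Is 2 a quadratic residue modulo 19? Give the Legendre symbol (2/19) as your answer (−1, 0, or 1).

-1

Pull out 2: since 19 ≡ 3 (mod 8), (2/19) = -1.
Reached (1/19) = 1. Collecting the sign flips along the way, the symbol is -1.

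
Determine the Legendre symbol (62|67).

Pull out 2: since 67 ≡ 3 (mod 8), (2/67) = -1.
Reciprocity: 31 ≡ 3 and 67 ≡ 3 (mod 4), so (31/67) = −(67/31).
Reduce top mod 31: now compute (5/31).
Reciprocity: 5 ≡ 1 and 31 ≡ 3 (mod 4), so (5/31) = +(31/5).
Reduce top mod 5: now compute (1/5).
Reached (1/5) = 1. Collecting the sign flips along the way, the symbol is +1.

1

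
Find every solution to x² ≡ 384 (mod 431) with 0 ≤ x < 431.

Since 431 ≡ 3 (mod 4), a square root of 384 is 384^((431+1)/4) = 384^108 mod 431.
Repeated squaring: 384^2≡54, 384^4≡330, 384^8≡288, 384^16≡192, 384^32≡229, 384^64≡290 (mod 431).
384^108 = 384^(64+32+8+4) ≡ 162 (mod 431).
Check: 162² = 26244 ≡ 384 (mod 431). The two roots are 162 and 269.

162, 269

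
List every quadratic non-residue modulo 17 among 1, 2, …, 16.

3,5,6,7,10,11,12,14

Square k = 1,…,8 (k and 17−k give the same square):
1²=1, 2²=4, 3²=9, 4²=16, 5²≡8, 6²≡2, 7²≡15, 8²≡13 (mod 17).
The residues are {1, 2, 4, 8, 9, 13, 15, 16}; the non-residues are the remaining 8 nonzero classes.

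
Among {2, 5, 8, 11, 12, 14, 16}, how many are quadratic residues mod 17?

3

(2/17) = +1 → QR.
(5/17) = -1 → non-residue.
(8/17) = +1 → QR.
(11/17) = -1 → non-residue.
(12/17) = -1 → non-residue.
(14/17) = -1 → non-residue.
(16/17) = +1 → QR.
Total quadratic residues among the 7: 3.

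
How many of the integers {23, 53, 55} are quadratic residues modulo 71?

(23/71) = -1 → non-residue.
(53/71) = -1 → non-residue.
(55/71) = -1 → non-residue.
Total quadratic residues among the 3: 0.

0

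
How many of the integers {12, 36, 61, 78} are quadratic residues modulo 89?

2

(12/89) = -1 → non-residue.
(36/89) = +1 → QR.
(61/89) = -1 → non-residue.
(78/89) = +1 → QR.
Total quadratic residues among the 4: 2.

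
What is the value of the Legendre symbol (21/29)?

Euler's criterion: (21/29) ≡ 21^14 (mod 29).
21^2 ≡ 6 (mod 29)
21^4 ≡ 7 (mod 29)
21^8 ≡ 20 (mod 29)
21^14 = 21^(8+4+2) ≡ 28 (mod 29).
Result is 28 ≡ −1, so (21/29) = −1.

-1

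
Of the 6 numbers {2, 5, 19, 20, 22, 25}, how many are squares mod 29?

(2/29) = -1 → non-residue.
(5/29) = +1 → QR.
(19/29) = -1 → non-residue.
(20/29) = +1 → QR.
(22/29) = +1 → QR.
(25/29) = +1 → QR.
Total quadratic residues among the 6: 4.

4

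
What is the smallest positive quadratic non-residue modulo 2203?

2

(2/2203) = −1, so 2 is the smallest positive non-residue mod 2203.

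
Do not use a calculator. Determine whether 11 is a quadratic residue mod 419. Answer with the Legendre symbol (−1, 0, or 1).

Reciprocity: 11 ≡ 3 and 419 ≡ 3 (mod 4), so (11/419) = −(419/11).
Reduce top mod 11: now compute (1/11).
Reached (1/11) = 1. Collecting the sign flips along the way, the symbol is -1.

-1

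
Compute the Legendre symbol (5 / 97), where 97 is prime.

Reciprocity: 5 ≡ 1 and 97 ≡ 1 (mod 4), so (5/97) = +(97/5).
Reduce top mod 5: now compute (2/5).
Pull out 2: since 5 ≡ 5 (mod 8), (2/5) = -1.
Reached (1/5) = 1. Collecting the sign flips along the way, the symbol is -1.

-1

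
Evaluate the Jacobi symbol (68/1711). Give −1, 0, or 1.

Pull out 2^2: since 1711 ≡ 7 (mod 8), (2/1711) = +1, so (2/1711)^2 = +1.
Reciprocity: 17 ≡ 1 and 1711 ≡ 3 (mod 4), so (17/1711) = +(1711/17).
Reduce top mod 17: now compute (11/17).
Reciprocity: 11 ≡ 3 and 17 ≡ 1 (mod 4), so (11/17) = +(17/11).
Reduce top mod 11: now compute (6/11).
Pull out 2: since 11 ≡ 3 (mod 8), (2/11) = -1.
Reciprocity: 3 ≡ 3 and 11 ≡ 3 (mod 4), so (3/11) = −(11/3).
Reduce top mod 3: now compute (2/3).
Pull out 2: since 3 ≡ 3 (mod 8), (2/3) = -1.
Reached (1/3) = 1. Collecting the sign flips along the way, the symbol is -1.

-1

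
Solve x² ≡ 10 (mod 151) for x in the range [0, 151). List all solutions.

Since 151 ≡ 3 (mod 4), a square root of 10 is 10^((151+1)/4) = 10^38 mod 151.
Repeated squaring: 10^2≡100, 10^4≡34, 10^8≡99, 10^16≡137, 10^32≡45 (mod 151).
10^38 = 10^(32+4+2) ≡ 37 (mod 151).
Check: 37² = 1369 ≡ 10 (mod 151). The two roots are 37 and 114.

37, 114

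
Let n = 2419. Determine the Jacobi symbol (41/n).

Reciprocity: 41 ≡ 1 and 2419 ≡ 3 (mod 4), so (41/2419) = +(2419/41).
Reduce top mod 41: now compute (0/41).
Top reduces to 0: gcd > 1, so the symbol is 0.

0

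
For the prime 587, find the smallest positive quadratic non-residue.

2

(2/587) = −1, so 2 is the smallest positive non-residue mod 587.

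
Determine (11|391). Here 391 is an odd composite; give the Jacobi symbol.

Reciprocity: 11 ≡ 3 and 391 ≡ 3 (mod 4), so (11/391) = −(391/11).
Reduce top mod 11: now compute (6/11).
Pull out 2: since 11 ≡ 3 (mod 8), (2/11) = -1.
Reciprocity: 3 ≡ 3 and 11 ≡ 3 (mod 4), so (3/11) = −(11/3).
Reduce top mod 3: now compute (2/3).
Pull out 2: since 3 ≡ 3 (mod 8), (2/3) = -1.
Reached (1/3) = 1. Collecting the sign flips along the way, the symbol is +1.

1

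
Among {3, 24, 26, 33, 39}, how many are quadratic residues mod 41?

2

(3/41) = -1 → non-residue.
(24/41) = -1 → non-residue.
(26/41) = -1 → non-residue.
(33/41) = +1 → QR.
(39/41) = +1 → QR.
Total quadratic residues among the 5: 2.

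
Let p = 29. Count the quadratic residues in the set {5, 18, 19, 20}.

2

(5/29) = +1 → QR.
(18/29) = -1 → non-residue.
(19/29) = -1 → non-residue.
(20/29) = +1 → QR.
Total quadratic residues among the 4: 2.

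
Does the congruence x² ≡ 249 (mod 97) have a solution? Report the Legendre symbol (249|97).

-1

First reduce: 249 ≡ 55 (mod 97).
Reciprocity: 55 ≡ 3 and 97 ≡ 1 (mod 4), so (55/97) = +(97/55).
Reduce top mod 55: now compute (42/55).
Pull out 2: since 55 ≡ 7 (mod 8), (2/55) = +1.
Reciprocity: 21 ≡ 1 and 55 ≡ 3 (mod 4), so (21/55) = +(55/21).
Reduce top mod 21: now compute (13/21).
Reciprocity: 13 ≡ 1 and 21 ≡ 1 (mod 4), so (13/21) = +(21/13).
Reduce top mod 13: now compute (8/13).
Pull out 2^3: since 13 ≡ 5 (mod 8), (2/13) = -1, so (2/13)^3 = -1.
Reached (1/13) = 1. Collecting the sign flips along the way, the symbol is -1.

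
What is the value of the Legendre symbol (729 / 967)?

Euler's criterion: (729/967) ≡ 729^483 (mod 967).
729^2 ≡ 558 (mod 967)
729^4 ≡ 957 (mod 967)
729^8 ≡ 100 (mod 967)
729^16 ≡ 330 (mod 967)
729^32 ≡ 596 (mod 967)
729^64 ≡ 327 (mod 967)
729^128 ≡ 559 (mod 967)
729^256 ≡ 140 (mod 967)
729^483 = 729^(256+128+64+32+2+1) ≡ 1 (mod 967).
Result is 1, so (729/967) = 1.

1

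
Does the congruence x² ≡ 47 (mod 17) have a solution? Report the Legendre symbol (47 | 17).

First reduce: 47 ≡ 13 (mod 17).
Reciprocity: 13 ≡ 1 and 17 ≡ 1 (mod 4), so (13/17) = +(17/13).
Reduce top mod 13: now compute (4/13).
Pull out 2^2: since 13 ≡ 5 (mod 8), (2/13) = -1, so (2/13)^2 = +1.
Reached (1/13) = 1. Collecting the sign flips along the way, the symbol is +1.

1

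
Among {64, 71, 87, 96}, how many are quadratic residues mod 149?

(64/149) = +1 → QR.
(71/149) = -1 → non-residue.
(87/149) = -1 → non-residue.
(96/149) = +1 → QR.
Total quadratic residues among the 4: 2.

2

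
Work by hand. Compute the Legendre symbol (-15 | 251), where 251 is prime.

First reduce: -15 ≡ 236 (mod 251).
Pull out 2^2: since 251 ≡ 3 (mod 8), (2/251) = -1, so (2/251)^2 = +1.
Reciprocity: 59 ≡ 3 and 251 ≡ 3 (mod 4), so (59/251) = −(251/59).
Reduce top mod 59: now compute (15/59).
Reciprocity: 15 ≡ 3 and 59 ≡ 3 (mod 4), so (15/59) = −(59/15).
Reduce top mod 15: now compute (14/15).
Pull out 2: since 15 ≡ 7 (mod 8), (2/15) = +1.
Reciprocity: 7 ≡ 3 and 15 ≡ 3 (mod 4), so (7/15) = −(15/7).
Reduce top mod 7: now compute (1/7).
Reached (1/7) = 1. Collecting the sign flips along the way, the symbol is -1.

-1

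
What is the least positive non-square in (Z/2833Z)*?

5

(2/2833) = +1, so 2 is a residue.
(3/2833) = +1, so 3 is a residue.
(4/2833) = +1, so 4 is a residue.
(5/2833) = −1, so 5 is the smallest positive non-residue mod 2833.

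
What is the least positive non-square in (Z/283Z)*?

2

(2/283) = −1, so 2 is the smallest positive non-residue mod 283.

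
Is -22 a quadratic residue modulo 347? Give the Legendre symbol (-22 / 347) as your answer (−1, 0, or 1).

1

Euler's criterion: (-22/347) ≡ 325^173 (mod 347).
325^2 ≡ 137 (mod 347)
325^4 ≡ 31 (mod 347)
325^8 ≡ 267 (mod 347)
325^16 ≡ 154 (mod 347)
325^32 ≡ 120 (mod 347)
325^64 ≡ 173 (mod 347)
325^128 ≡ 87 (mod 347)
325^173 = 325^(128+32+8+4+1) ≡ 1 (mod 347).
Result is 1, so (-22/347) = 1.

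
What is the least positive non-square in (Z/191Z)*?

(2/191) = +1, so 2 is a residue.
(3/191) = +1, so 3 is a residue.
(4/191) = +1, so 4 is a residue.
(5/191) = +1, so 5 is a residue.
(6/191) = +1, so 6 is a residue.
(7/191) = −1, so 7 is the smallest positive non-residue mod 191.

7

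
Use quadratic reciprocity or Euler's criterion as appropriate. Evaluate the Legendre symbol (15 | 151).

Reciprocity: 15 ≡ 3 and 151 ≡ 3 (mod 4), so (15/151) = −(151/15).
Reduce top mod 15: now compute (1/15).
Reached (1/15) = 1. Collecting the sign flips along the way, the symbol is -1.

-1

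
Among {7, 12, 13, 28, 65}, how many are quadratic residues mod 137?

3

(7/137) = +1 → QR.
(12/137) = -1 → non-residue.
(13/137) = -1 → non-residue.
(28/137) = +1 → QR.
(65/137) = +1 → QR.
Total quadratic residues among the 5: 3.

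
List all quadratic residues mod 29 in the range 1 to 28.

Square k = 1,…,14 (k and 29−k give the same square):
1²=1, 2²=4, 3²=9, 4²=16, 5²=25, 6²≡7, 7²≡20, 8²≡6, 9²≡23, 10²≡13, 11²≡5, 12²≡28, 13²≡24, 14²≡22 (mod 29).
So the quadratic residues mod 29 are {1, 4, 5, 6, 7, 9, 13, 16, 20, 22, 23, 24, 25, 28}.

1 4 5 6 7 9 13 16 20 22 23 24 25 28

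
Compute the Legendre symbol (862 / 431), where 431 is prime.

First reduce: 862 ≡ 0 (mod 431).
Top reduces to 0: gcd > 1, so the symbol is 0.

0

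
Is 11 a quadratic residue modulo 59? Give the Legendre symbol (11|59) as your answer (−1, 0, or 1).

-1

Euler's criterion: (11/59) ≡ 11^29 (mod 59).
11^2 ≡ 3 (mod 59)
11^4 ≡ 9 (mod 59)
11^8 ≡ 22 (mod 59)
11^16 ≡ 12 (mod 59)
11^29 = 11^(16+8+4+1) ≡ 58 (mod 59).
Result is 58 ≡ −1, so (11/59) = −1.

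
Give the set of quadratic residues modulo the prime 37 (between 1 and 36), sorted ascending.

Square k = 1,…,18 (k and 37−k give the same square):
1²=1, 2²=4, 3²=9, 4²=16, 5²=25, 6²=36, 7²≡12, 8²≡27, 9²≡7, 10²≡26, 11²≡10, 12²≡33, 13²≡21, 14²≡11, 15²≡3, 16²≡34, 17²≡30, 18²≡28 (mod 37).
So the quadratic residues mod 37 are {1, 3, 4, 7, 9, 10, 11, 12, 16, 21, 25, 26, 27, 28, 30, 33, 34, 36}.

1,3,4,7,9,10,11,12,16,21,25,26,27,28,30,33,34,36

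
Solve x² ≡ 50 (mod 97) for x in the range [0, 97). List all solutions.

97 ≡ 1 (mod 4), so we find a root by search.
Trying successive values, 27² = 729 ≡ 50 (mod 97). The other root is 97 − 27 = 70.

27, 70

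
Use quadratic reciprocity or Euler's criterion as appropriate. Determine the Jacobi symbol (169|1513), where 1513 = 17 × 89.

Reciprocity: 169 ≡ 1 and 1513 ≡ 1 (mod 4), so (169/1513) = +(1513/169).
Reduce top mod 169: now compute (161/169).
Reciprocity: 161 ≡ 1 and 169 ≡ 1 (mod 4), so (161/169) = +(169/161).
Reduce top mod 161: now compute (8/161).
Pull out 2^3: since 161 ≡ 1 (mod 8), (2/161) = +1, so (2/161)^3 = +1.
Reached (1/161) = 1. Collecting the sign flips along the way, the symbol is +1.

1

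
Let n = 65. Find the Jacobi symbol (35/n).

Reciprocity: 35 ≡ 3 and 65 ≡ 1 (mod 4), so (35/65) = +(65/35).
Reduce top mod 35: now compute (30/35).
Pull out 2: since 35 ≡ 3 (mod 8), (2/35) = -1.
Reciprocity: 15 ≡ 3 and 35 ≡ 3 (mod 4), so (15/35) = −(35/15).
Reduce top mod 15: now compute (5/15).
Reciprocity: 5 ≡ 1 and 15 ≡ 3 (mod 4), so (5/15) = +(15/5).
Reduce top mod 5: now compute (0/5).
Top reduces to 0: gcd > 1, so the symbol is 0.

0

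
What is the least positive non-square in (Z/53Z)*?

2

(2/53) = −1, so 2 is the smallest positive non-residue mod 53.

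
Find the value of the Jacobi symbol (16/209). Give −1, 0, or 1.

Pull out 2^4: since 209 ≡ 1 (mod 8), (2/209) = +1, so (2/209)^4 = +1.
Reached (1/209) = 1. Collecting the sign flips along the way, the symbol is +1.

1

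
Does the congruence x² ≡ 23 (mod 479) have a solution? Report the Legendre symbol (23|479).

1

Reciprocity: 23 ≡ 3 and 479 ≡ 3 (mod 4), so (23/479) = −(479/23).
Reduce top mod 23: now compute (19/23).
Reciprocity: 19 ≡ 3 and 23 ≡ 3 (mod 4), so (19/23) = −(23/19).
Reduce top mod 19: now compute (4/19).
Pull out 2^2: since 19 ≡ 3 (mod 8), (2/19) = -1, so (2/19)^2 = +1.
Reached (1/19) = 1. Collecting the sign flips along the way, the symbol is +1.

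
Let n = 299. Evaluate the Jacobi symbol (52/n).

Pull out 2^2: since 299 ≡ 3 (mod 8), (2/299) = -1, so (2/299)^2 = +1.
Reciprocity: 13 ≡ 1 and 299 ≡ 3 (mod 4), so (13/299) = +(299/13).
Reduce top mod 13: now compute (0/13).
Top reduces to 0: gcd > 1, so the symbol is 0.

0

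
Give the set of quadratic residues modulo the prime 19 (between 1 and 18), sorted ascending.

1, 4, 5, 6, 7, 9, 11, 16, 17

Square k = 1,…,9 (k and 19−k give the same square):
1²=1, 2²=4, 3²=9, 4²=16, 5²≡6, 6²≡17, 7²≡11, 8²≡7, 9²≡5 (mod 19).
So the quadratic residues mod 19 are {1, 4, 5, 6, 7, 9, 11, 16, 17}.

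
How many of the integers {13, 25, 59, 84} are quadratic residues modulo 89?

2

(13/89) = -1 → non-residue.
(25/89) = +1 → QR.
(59/89) = -1 → non-residue.
(84/89) = +1 → QR.
Total quadratic residues among the 4: 2.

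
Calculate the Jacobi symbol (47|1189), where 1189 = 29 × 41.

Reciprocity: 47 ≡ 3 and 1189 ≡ 1 (mod 4), so (47/1189) = +(1189/47).
Reduce top mod 47: now compute (14/47).
Pull out 2: since 47 ≡ 7 (mod 8), (2/47) = +1.
Reciprocity: 7 ≡ 3 and 47 ≡ 3 (mod 4), so (7/47) = −(47/7).
Reduce top mod 7: now compute (5/7).
Reciprocity: 5 ≡ 1 and 7 ≡ 3 (mod 4), so (5/7) = +(7/5).
Reduce top mod 5: now compute (2/5).
Pull out 2: since 5 ≡ 5 (mod 8), (2/5) = -1.
Reached (1/5) = 1. Collecting the sign flips along the way, the symbol is +1.

1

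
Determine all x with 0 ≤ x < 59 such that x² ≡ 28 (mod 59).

21, 38

Since 59 ≡ 3 (mod 4), a square root of 28 is 28^((59+1)/4) = 28^15 mod 59.
Repeated squaring: 28^2≡17, 28^4≡53, 28^8≡36 (mod 59).
28^15 = 28^(8+4+2+1) ≡ 21 (mod 59).
Check: 21² = 441 ≡ 28 (mod 59). The two roots are 21 and 38.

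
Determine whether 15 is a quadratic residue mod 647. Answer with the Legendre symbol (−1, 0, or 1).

-1

Reciprocity: 15 ≡ 3 and 647 ≡ 3 (mod 4), so (15/647) = −(647/15).
Reduce top mod 15: now compute (2/15).
Pull out 2: since 15 ≡ 7 (mod 8), (2/15) = +1.
Reached (1/15) = 1. Collecting the sign flips along the way, the symbol is -1.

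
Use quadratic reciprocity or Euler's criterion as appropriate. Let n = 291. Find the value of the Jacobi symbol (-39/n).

0

First reduce: -39 ≡ 252 (mod 291).
Pull out 2^2: since 291 ≡ 3 (mod 8), (2/291) = -1, so (2/291)^2 = +1.
Reciprocity: 63 ≡ 3 and 291 ≡ 3 (mod 4), so (63/291) = −(291/63).
Reduce top mod 63: now compute (39/63).
Reciprocity: 39 ≡ 3 and 63 ≡ 3 (mod 4), so (39/63) = −(63/39).
Reduce top mod 39: now compute (24/39).
Pull out 2^3: since 39 ≡ 7 (mod 8), (2/39) = +1, so (2/39)^3 = +1.
Reciprocity: 3 ≡ 3 and 39 ≡ 3 (mod 4), so (3/39) = −(39/3).
Reduce top mod 3: now compute (0/3).
Top reduces to 0: gcd > 1, so the symbol is 0.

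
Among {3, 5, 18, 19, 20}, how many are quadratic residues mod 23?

(3/23) = +1 → QR.
(5/23) = -1 → non-residue.
(18/23) = +1 → QR.
(19/23) = -1 → non-residue.
(20/23) = -1 → non-residue.
Total quadratic residues among the 5: 2.

2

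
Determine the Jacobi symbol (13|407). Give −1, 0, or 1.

1

Reciprocity: 13 ≡ 1 and 407 ≡ 3 (mod 4), so (13/407) = +(407/13).
Reduce top mod 13: now compute (4/13).
Pull out 2^2: since 13 ≡ 5 (mod 8), (2/13) = -1, so (2/13)^2 = +1.
Reached (1/13) = 1. Collecting the sign flips along the way, the symbol is +1.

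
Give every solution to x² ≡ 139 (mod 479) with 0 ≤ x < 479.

Since 479 ≡ 3 (mod 4), a square root of 139 is 139^((479+1)/4) = 139^120 mod 479.
Repeated squaring: 139^2≡161, 139^4≡55, 139^8≡151, 139^16≡288, 139^32≡77, 139^64≡181 (mod 479).
139^120 = 139^(64+32+16+8) ≡ 144 (mod 479).
Check: 144² = 20736 ≡ 139 (mod 479). The two roots are 144 and 335.

144, 335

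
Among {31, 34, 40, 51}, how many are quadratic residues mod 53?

(31/53) = -1 → non-residue.
(34/53) = -1 → non-residue.
(40/53) = +1 → QR.
(51/53) = -1 → non-residue.
Total quadratic residues among the 4: 1.

1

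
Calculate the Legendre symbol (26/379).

Euler's criterion: (26/379) ≡ 26^189 (mod 379).
26^2 ≡ 297 (mod 379)
26^4 ≡ 281 (mod 379)
26^8 ≡ 129 (mod 379)
26^16 ≡ 344 (mod 379)
26^32 ≡ 88 (mod 379)
26^64 ≡ 164 (mod 379)
26^128 ≡ 366 (mod 379)
26^189 = 26^(128+32+16+8+4+1) ≡ 1 (mod 379).
Result is 1, so (26/379) = 1.

1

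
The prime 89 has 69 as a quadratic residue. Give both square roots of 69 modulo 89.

43, 46

89 ≡ 1 (mod 4), so we find a root by search.
Trying successive values, 43² = 1849 ≡ 69 (mod 89). The other root is 89 − 43 = 46.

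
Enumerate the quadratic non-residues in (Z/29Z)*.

Square k = 1,…,14 (k and 29−k give the same square):
1²=1, 2²=4, 3²=9, 4²=16, 5²=25, 6²≡7, 7²≡20, 8²≡6, 9²≡23, 10²≡13, 11²≡5, 12²≡28, 13²≡24, 14²≡22 (mod 29).
The residues are {1, 4, 5, 6, 7, 9, 13, 16, 20, 22, 23, 24, 25, 28}; the non-residues are the remaining 14 nonzero classes.

2,3,8,10,11,12,14,15,17,18,19,21,26,27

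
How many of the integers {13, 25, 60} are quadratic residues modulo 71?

(13/71) = -1 → non-residue.
(25/71) = +1 → QR.
(60/71) = +1 → QR.
Total quadratic residues among the 3: 2.

2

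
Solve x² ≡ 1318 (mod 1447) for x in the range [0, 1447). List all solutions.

Since 1447 ≡ 3 (mod 4), a square root of 1318 is 1318^((1447+1)/4) = 1318^362 mod 1447.
Repeated squaring: 1318^2≡724, 1318^4≡362, 1318^8≡814, 1318^16≡1317, 1318^32≡983, 1318^64≡1140, 1318^128≡194, 1318^256≡14 (mod 1447).
1318^362 = 1318^(256+64+32+8+2) ≡ 100 (mod 1447).
Check: 100² = 10000 ≡ 1318 (mod 1447). The two roots are 100 and 1347.

100, 1347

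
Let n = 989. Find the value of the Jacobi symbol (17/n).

-1

Reciprocity: 17 ≡ 1 and 989 ≡ 1 (mod 4), so (17/989) = +(989/17).
Reduce top mod 17: now compute (3/17).
Reciprocity: 3 ≡ 3 and 17 ≡ 1 (mod 4), so (3/17) = +(17/3).
Reduce top mod 3: now compute (2/3).
Pull out 2: since 3 ≡ 3 (mod 8), (2/3) = -1.
Reached (1/3) = 1. Collecting the sign flips along the way, the symbol is -1.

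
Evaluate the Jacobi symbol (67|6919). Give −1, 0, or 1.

1

Reciprocity: 67 ≡ 3 and 6919 ≡ 3 (mod 4), so (67/6919) = −(6919/67).
Reduce top mod 67: now compute (18/67).
Pull out 2: since 67 ≡ 3 (mod 8), (2/67) = -1.
Reciprocity: 9 ≡ 1 and 67 ≡ 3 (mod 4), so (9/67) = +(67/9).
Reduce top mod 9: now compute (4/9).
Pull out 2^2: since 9 ≡ 1 (mod 8), (2/9) = +1, so (2/9)^2 = +1.
Reached (1/9) = 1. Collecting the sign flips along the way, the symbol is +1.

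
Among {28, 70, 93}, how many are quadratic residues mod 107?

(28/107) = -1 → non-residue.
(70/107) = -1 → non-residue.
(93/107) = -1 → non-residue.
Total quadratic residues among the 3: 0.

0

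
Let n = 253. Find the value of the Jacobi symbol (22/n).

Pull out 2: since 253 ≡ 5 (mod 8), (2/253) = -1.
Reciprocity: 11 ≡ 3 and 253 ≡ 1 (mod 4), so (11/253) = +(253/11).
Reduce top mod 11: now compute (0/11).
Top reduces to 0: gcd > 1, so the symbol is 0.

0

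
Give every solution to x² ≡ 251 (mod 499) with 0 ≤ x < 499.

Since 499 ≡ 3 (mod 4), a square root of 251 is 251^((499+1)/4) = 251^125 mod 499.
Repeated squaring: 251^2≡127, 251^4≡161, 251^8≡472, 251^16≡230, 251^32≡6, 251^64≡36 (mod 499).
251^125 = 251^(64+32+16+8+4+1) ≡ 384 (mod 499).
Check: 384² = 147456 ≡ 251 (mod 499). The two roots are 115 and 384.

115, 384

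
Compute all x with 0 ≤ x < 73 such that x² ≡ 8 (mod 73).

9, 64

73 ≡ 1 (mod 4), so we find a root by search.
Trying successive values, 9² = 81 ≡ 8 (mod 73). The other root is 73 − 9 = 64.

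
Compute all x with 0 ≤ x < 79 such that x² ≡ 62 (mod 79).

Since 79 ≡ 3 (mod 4), a square root of 62 is 62^((79+1)/4) = 62^20 mod 79.
Repeated squaring: 62^2≡52, 62^4≡18, 62^8≡8, 62^16≡64 (mod 79).
62^20 = 62^(16+4) ≡ 46 (mod 79).
Check: 46² = 2116 ≡ 62 (mod 79). The two roots are 33 and 46.

33, 46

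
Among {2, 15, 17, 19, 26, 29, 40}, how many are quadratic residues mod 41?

(2/41) = +1 → QR.
(15/41) = -1 → non-residue.
(17/41) = -1 → non-residue.
(19/41) = -1 → non-residue.
(26/41) = -1 → non-residue.
(29/41) = -1 → non-residue.
(40/41) = +1 → QR.
Total quadratic residues among the 7: 2.

2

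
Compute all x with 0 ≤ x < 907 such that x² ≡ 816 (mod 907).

Since 907 ≡ 3 (mod 4), a square root of 816 is 816^((907+1)/4) = 816^227 mod 907.
Repeated squaring: 816^2≡118, 816^4≡319, 816^8≡177, 816^16≡491, 816^32≡726, 816^64≡109, 816^128≡90 (mod 907).
816^227 = 816^(128+64+32+2+1) ≡ 587 (mod 907).
Check: 587² = 344569 ≡ 816 (mod 907). The two roots are 320 and 587.

320, 587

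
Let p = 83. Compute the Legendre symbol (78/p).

1

Pull out 2: since 83 ≡ 3 (mod 8), (2/83) = -1.
Reciprocity: 39 ≡ 3 and 83 ≡ 3 (mod 4), so (39/83) = −(83/39).
Reduce top mod 39: now compute (5/39).
Reciprocity: 5 ≡ 1 and 39 ≡ 3 (mod 4), so (5/39) = +(39/5).
Reduce top mod 5: now compute (4/5).
Pull out 2^2: since 5 ≡ 5 (mod 8), (2/5) = -1, so (2/5)^2 = +1.
Reached (1/5) = 1. Collecting the sign flips along the way, the symbol is +1.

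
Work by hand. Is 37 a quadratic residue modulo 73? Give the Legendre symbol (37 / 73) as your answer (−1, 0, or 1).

Reciprocity: 37 ≡ 1 and 73 ≡ 1 (mod 4), so (37/73) = +(73/37).
Reduce top mod 37: now compute (36/37).
Pull out 2^2: since 37 ≡ 5 (mod 8), (2/37) = -1, so (2/37)^2 = +1.
Reciprocity: 9 ≡ 1 and 37 ≡ 1 (mod 4), so (9/37) = +(37/9).
Reduce top mod 9: now compute (1/9).
Reached (1/9) = 1. Collecting the sign flips along the way, the symbol is +1.

1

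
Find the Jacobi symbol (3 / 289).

Reciprocity: 3 ≡ 3 and 289 ≡ 1 (mod 4), so (3/289) = +(289/3).
Reduce top mod 3: now compute (1/3).
Reached (1/3) = 1. Collecting the sign flips along the way, the symbol is +1.

1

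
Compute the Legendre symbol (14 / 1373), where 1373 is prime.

Pull out 2: since 1373 ≡ 5 (mod 8), (2/1373) = -1.
Reciprocity: 7 ≡ 3 and 1373 ≡ 1 (mod 4), so (7/1373) = +(1373/7).
Reduce top mod 7: now compute (1/7).
Reached (1/7) = 1. Collecting the sign flips along the way, the symbol is -1.

-1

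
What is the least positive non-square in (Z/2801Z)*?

3

(2/2801) = +1, so 2 is a residue.
(3/2801) = −1, so 3 is the smallest positive non-residue mod 2801.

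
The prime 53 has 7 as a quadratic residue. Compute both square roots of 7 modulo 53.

22, 31

53 ≡ 1 (mod 4), so we find a root by search.
Trying successive values, 22² = 484 ≡ 7 (mod 53). The other root is 53 − 22 = 31.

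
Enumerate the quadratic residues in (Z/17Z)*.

1,2,4,8,9,13,15,16

Square k = 1,…,8 (k and 17−k give the same square):
1²=1, 2²=4, 3²=9, 4²=16, 5²≡8, 6²≡2, 7²≡15, 8²≡13 (mod 17).
So the quadratic residues mod 17 are {1, 2, 4, 8, 9, 13, 15, 16}.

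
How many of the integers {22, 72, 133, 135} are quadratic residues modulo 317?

(22/317) = -1 → non-residue.
(72/317) = -1 → non-residue.
(133/317) = -1 → non-residue.
(135/317) = +1 → QR.
Total quadratic residues among the 4: 1.

1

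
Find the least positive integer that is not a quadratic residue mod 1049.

3

(2/1049) = +1, so 2 is a residue.
(3/1049) = −1, so 3 is the smallest positive non-residue mod 1049.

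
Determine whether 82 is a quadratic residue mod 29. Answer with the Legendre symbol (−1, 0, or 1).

First reduce: 82 ≡ 24 (mod 29).
Pull out 2^3: since 29 ≡ 5 (mod 8), (2/29) = -1, so (2/29)^3 = -1.
Reciprocity: 3 ≡ 3 and 29 ≡ 1 (mod 4), so (3/29) = +(29/3).
Reduce top mod 3: now compute (2/3).
Pull out 2: since 3 ≡ 3 (mod 8), (2/3) = -1.
Reached (1/3) = 1. Collecting the sign flips along the way, the symbol is +1.

1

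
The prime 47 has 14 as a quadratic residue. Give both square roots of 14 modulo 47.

Since 47 ≡ 3 (mod 4), a square root of 14 is 14^((47+1)/4) = 14^12 mod 47.
Repeated squaring: 14^2≡8, 14^4≡17, 14^8≡7 (mod 47).
14^12 = 14^(8+4) ≡ 25 (mod 47).
Check: 25² = 625 ≡ 14 (mod 47). The two roots are 22 and 25.

22, 25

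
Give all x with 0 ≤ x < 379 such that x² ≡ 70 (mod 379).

59, 320

Since 379 ≡ 3 (mod 4), a square root of 70 is 70^((379+1)/4) = 70^95 mod 379.
Repeated squaring: 70^2≡352, 70^4≡350, 70^8≡83, 70^16≡67, 70^32≡320, 70^64≡70 (mod 379).
70^95 = 70^(64+16+8+4+2+1) ≡ 320 (mod 379).
Check: 320² = 102400 ≡ 70 (mod 379). The two roots are 59 and 320.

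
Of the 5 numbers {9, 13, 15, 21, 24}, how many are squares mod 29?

3

(9/29) = +1 → QR.
(13/29) = +1 → QR.
(15/29) = -1 → non-residue.
(21/29) = -1 → non-residue.
(24/29) = +1 → QR.
Total quadratic residues among the 5: 3.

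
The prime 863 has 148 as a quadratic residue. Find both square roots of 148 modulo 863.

Since 863 ≡ 3 (mod 4), a square root of 148 is 148^((863+1)/4) = 148^216 mod 863.
Repeated squaring: 148^2≡329, 148^4≡366, 148^8≡191, 148^16≡235, 148^32≡856, 148^64≡49, 148^128≡675 (mod 863).
148^216 = 148^(128+64+16+8) ≡ 803 (mod 863).
Check: 803² = 644809 ≡ 148 (mod 863). The two roots are 60 and 803.

60, 803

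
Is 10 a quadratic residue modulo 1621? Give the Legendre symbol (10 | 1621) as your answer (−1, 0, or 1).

Pull out 2: since 1621 ≡ 5 (mod 8), (2/1621) = -1.
Reciprocity: 5 ≡ 1 and 1621 ≡ 1 (mod 4), so (5/1621) = +(1621/5).
Reduce top mod 5: now compute (1/5).
Reached (1/5) = 1. Collecting the sign flips along the way, the symbol is -1.

-1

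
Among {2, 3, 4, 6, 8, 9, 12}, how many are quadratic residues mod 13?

(2/13) = -1 → non-residue.
(3/13) = +1 → QR.
(4/13) = +1 → QR.
(6/13) = -1 → non-residue.
(8/13) = -1 → non-residue.
(9/13) = +1 → QR.
(12/13) = +1 → QR.
Total quadratic residues among the 7: 4.

4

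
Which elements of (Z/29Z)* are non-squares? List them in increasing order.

Square k = 1,…,14 (k and 29−k give the same square):
1²=1, 2²=4, 3²=9, 4²=16, 5²=25, 6²≡7, 7²≡20, 8²≡6, 9²≡23, 10²≡13, 11²≡5, 12²≡28, 13²≡24, 14²≡22 (mod 29).
The residues are {1, 4, 5, 6, 7, 9, 13, 16, 20, 22, 23, 24, 25, 28}; the non-residues are the remaining 14 nonzero classes.

2,3,8,10,11,12,14,15,17,18,19,21,26,27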